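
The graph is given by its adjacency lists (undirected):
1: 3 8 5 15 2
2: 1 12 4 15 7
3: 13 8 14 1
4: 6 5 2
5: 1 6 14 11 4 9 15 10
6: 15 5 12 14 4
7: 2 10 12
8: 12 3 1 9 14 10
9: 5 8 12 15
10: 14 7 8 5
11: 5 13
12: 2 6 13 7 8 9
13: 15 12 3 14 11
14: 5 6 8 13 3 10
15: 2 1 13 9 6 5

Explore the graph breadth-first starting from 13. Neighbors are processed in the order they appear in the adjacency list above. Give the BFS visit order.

Visit 13; enqueue 15, 12, 3, 14, 11 → queue [15, 12, 3, 14, 11]
Visit 15; enqueue 2, 1, 9, 6, 5 → queue [12, 3, 14, 11, 2, 1, 9, 6, 5]
Visit 12; enqueue 7, 8 → queue [3, 14, 11, 2, 1, 9, 6, 5, 7, 8]
Visit 3 → queue [14, 11, 2, 1, 9, 6, 5, 7, 8]
Visit 14; enqueue 10 → queue [11, 2, 1, 9, 6, 5, 7, 8, 10]
Visit 11 → queue [2, 1, 9, 6, 5, 7, 8, 10]
Visit 2; enqueue 4 → queue [1, 9, 6, 5, 7, 8, 10, 4]
Visit 1 → queue [9, 6, 5, 7, 8, 10, 4]
Visit 9 → queue [6, 5, 7, 8, 10, 4]
Visit 6 → queue [5, 7, 8, 10, 4]
Visit 5 → queue [7, 8, 10, 4]
Visit 7 → queue [8, 10, 4]
Visit 8 → queue [10, 4]
Visit 10 → queue [4]
Visit 4 → queue []

13 15 12 3 14 11 2 1 9 6 5 7 8 10 4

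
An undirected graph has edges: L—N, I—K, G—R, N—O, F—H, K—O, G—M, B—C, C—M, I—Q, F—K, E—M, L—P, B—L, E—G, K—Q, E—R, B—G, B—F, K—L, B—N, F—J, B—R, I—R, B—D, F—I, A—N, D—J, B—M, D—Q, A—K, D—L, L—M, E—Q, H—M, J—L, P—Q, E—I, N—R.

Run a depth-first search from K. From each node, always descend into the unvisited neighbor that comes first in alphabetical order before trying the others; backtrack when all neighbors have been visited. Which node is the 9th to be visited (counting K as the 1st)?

R

Visit K
K → A
A → N
N → B
B → C
C → M
M → E
E → G
G → R
R → I
I → F
F → H
F → J
J → D
D → L
L → P
P → Q
N → O

Visit order: K, A, N, B, C, M, E, G, R, I, F, H, J, D, L, P, Q, O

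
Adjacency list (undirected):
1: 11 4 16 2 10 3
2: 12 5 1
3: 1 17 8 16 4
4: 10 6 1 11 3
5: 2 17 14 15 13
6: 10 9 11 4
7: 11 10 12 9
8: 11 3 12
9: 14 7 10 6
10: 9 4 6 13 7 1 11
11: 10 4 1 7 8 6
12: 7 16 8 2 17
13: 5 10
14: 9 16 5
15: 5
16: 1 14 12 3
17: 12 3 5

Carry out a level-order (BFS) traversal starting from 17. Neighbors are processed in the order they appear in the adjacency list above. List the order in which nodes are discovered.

Visit 17; enqueue 12, 3, 5 → queue [12, 3, 5]
Visit 12; enqueue 7, 16, 8, 2 → queue [3, 5, 7, 16, 8, 2]
Visit 3; enqueue 1, 4 → queue [5, 7, 16, 8, 2, 1, 4]
Visit 5; enqueue 14, 15, 13 → queue [7, 16, 8, 2, 1, 4, 14, 15, 13]
Visit 7; enqueue 11, 10, 9 → queue [16, 8, 2, 1, 4, 14, 15, 13, 11, 10, 9]
Visit 16 → queue [8, 2, 1, 4, 14, 15, 13, 11, 10, 9]
Visit 8 → queue [2, 1, 4, 14, 15, 13, 11, 10, 9]
Visit 2 → queue [1, 4, 14, 15, 13, 11, 10, 9]
Visit 1 → queue [4, 14, 15, 13, 11, 10, 9]
Visit 4; enqueue 6 → queue [14, 15, 13, 11, 10, 9, 6]
Visit 14 → queue [15, 13, 11, 10, 9, 6]
Visit 15 → queue [13, 11, 10, 9, 6]
Visit 13 → queue [11, 10, 9, 6]
Visit 11 → queue [10, 9, 6]
Visit 10 → queue [9, 6]
Visit 9 → queue [6]
Visit 6 → queue []

17 -> 12 -> 3 -> 5 -> 7 -> 16 -> 8 -> 2 -> 1 -> 4 -> 14 -> 15 -> 13 -> 11 -> 10 -> 9 -> 6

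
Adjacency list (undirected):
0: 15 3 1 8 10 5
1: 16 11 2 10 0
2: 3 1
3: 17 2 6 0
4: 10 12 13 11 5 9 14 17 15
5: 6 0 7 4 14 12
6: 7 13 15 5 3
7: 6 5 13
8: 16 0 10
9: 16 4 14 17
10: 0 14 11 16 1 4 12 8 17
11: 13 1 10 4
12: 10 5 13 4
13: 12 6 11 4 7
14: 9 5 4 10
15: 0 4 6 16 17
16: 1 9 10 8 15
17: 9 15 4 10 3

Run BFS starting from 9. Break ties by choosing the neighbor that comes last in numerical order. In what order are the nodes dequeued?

9, 17, 16, 14, 4, 15, 10, 3, 8, 1, 5, 13, 12, 11, 6, 0, 2, 7

Visit 9; enqueue 17, 16, 14, 4 → queue [17, 16, 14, 4]
Visit 17; enqueue 15, 10, 3 → queue [16, 14, 4, 15, 10, 3]
Visit 16; enqueue 8, 1 → queue [14, 4, 15, 10, 3, 8, 1]
Visit 14; enqueue 5 → queue [4, 15, 10, 3, 8, 1, 5]
Visit 4; enqueue 13, 12, 11 → queue [15, 10, 3, 8, 1, 5, 13, 12, 11]
Visit 15; enqueue 6, 0 → queue [10, 3, 8, 1, 5, 13, 12, 11, 6, 0]
Visit 10 → queue [3, 8, 1, 5, 13, 12, 11, 6, 0]
Visit 3; enqueue 2 → queue [8, 1, 5, 13, 12, 11, 6, 0, 2]
Visit 8 → queue [1, 5, 13, 12, 11, 6, 0, 2]
Visit 1 → queue [5, 13, 12, 11, 6, 0, 2]
Visit 5; enqueue 7 → queue [13, 12, 11, 6, 0, 2, 7]
Visit 13 → queue [12, 11, 6, 0, 2, 7]
Visit 12 → queue [11, 6, 0, 2, 7]
Visit 11 → queue [6, 0, 2, 7]
Visit 6 → queue [0, 2, 7]
Visit 0 → queue [2, 7]
Visit 2 → queue [7]
Visit 7 → queue []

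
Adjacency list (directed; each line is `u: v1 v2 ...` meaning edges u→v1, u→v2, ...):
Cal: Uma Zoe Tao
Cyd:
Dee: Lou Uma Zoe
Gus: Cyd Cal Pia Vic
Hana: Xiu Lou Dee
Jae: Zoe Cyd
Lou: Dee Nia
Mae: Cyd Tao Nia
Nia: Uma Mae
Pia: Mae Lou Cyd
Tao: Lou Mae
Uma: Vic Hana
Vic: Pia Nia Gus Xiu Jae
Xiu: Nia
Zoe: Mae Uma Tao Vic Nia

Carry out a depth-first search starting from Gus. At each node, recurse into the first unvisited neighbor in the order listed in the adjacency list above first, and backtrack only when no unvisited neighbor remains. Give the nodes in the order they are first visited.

Gus, Cyd, Cal, Uma, Vic, Pia, Mae, Tao, Lou, Dee, Zoe, Nia, Xiu, Jae, Hana

Visit Gus
Gus → Cyd
Gus → Cal
Cal → Uma
Uma → Vic
Vic → Pia
Pia → Mae
Mae → Tao
Tao → Lou
Lou → Dee
Dee → Zoe
Zoe → Nia
Vic → Xiu
Vic → Jae
Uma → Hana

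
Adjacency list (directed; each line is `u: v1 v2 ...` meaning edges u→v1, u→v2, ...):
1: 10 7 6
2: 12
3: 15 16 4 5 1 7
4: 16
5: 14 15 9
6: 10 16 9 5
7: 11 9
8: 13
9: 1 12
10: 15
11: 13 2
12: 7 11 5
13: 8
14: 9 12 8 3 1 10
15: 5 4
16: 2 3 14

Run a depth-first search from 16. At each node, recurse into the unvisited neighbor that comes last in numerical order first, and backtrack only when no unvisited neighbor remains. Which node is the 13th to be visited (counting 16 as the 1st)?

5

Visit 16
16 → 14
14 → 12
12 → 11
11 → 13
13 → 8
11 → 2
12 → 7
7 → 9
9 → 1
1 → 10
10 → 15
15 → 5
15 → 4
1 → 6
14 → 3

Visit order: 16, 14, 12, 11, 13, 8, 2, 7, 9, 1, 10, 15, 5, 4, 6, 3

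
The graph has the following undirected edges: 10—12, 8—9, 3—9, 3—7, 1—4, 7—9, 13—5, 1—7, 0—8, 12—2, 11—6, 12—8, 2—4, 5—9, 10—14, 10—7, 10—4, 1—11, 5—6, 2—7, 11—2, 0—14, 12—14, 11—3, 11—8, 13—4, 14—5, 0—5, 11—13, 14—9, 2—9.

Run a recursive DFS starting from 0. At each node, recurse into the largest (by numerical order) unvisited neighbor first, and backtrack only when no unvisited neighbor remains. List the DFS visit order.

0, 14, 12, 10, 7, 9, 8, 11, 13, 5, 6, 4, 2, 1, 3

Visit 0
0 → 14
14 → 12
12 → 10
10 → 7
7 → 9
9 → 8
8 → 11
11 → 13
13 → 5
5 → 6
13 → 4
4 → 2
4 → 1
11 → 3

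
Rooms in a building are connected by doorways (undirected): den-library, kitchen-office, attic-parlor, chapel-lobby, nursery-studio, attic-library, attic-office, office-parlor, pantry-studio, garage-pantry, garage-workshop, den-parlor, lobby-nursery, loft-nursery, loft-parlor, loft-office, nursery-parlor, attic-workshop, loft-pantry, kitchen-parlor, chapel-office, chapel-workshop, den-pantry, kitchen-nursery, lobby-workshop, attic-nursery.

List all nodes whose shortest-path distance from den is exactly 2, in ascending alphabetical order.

Level 0: den
Level 1: library, pantry, parlor
Level 2: attic, garage, kitchen, loft, nursery, office, studio
Level 3: chapel, lobby, workshop

attic, garage, kitchen, loft, nursery, office, studio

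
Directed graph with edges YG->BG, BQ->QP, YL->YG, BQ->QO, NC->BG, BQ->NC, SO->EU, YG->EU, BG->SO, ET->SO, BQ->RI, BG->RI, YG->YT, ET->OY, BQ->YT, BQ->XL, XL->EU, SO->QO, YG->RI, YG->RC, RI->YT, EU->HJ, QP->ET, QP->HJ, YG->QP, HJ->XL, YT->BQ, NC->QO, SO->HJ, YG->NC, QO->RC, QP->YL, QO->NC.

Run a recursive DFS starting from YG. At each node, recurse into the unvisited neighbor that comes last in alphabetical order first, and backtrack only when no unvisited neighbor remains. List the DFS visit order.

Visit YG
YG → YT
YT → BQ
BQ → XL
XL → EU
EU → HJ
BQ → RI
BQ → QP
QP → YL
QP → ET
ET → SO
SO → QO
QO → RC
QO → NC
NC → BG
ET → OY

YG → YT → BQ → XL → EU → HJ → RI → QP → YL → ET → SO → QO → RC → NC → BG → OY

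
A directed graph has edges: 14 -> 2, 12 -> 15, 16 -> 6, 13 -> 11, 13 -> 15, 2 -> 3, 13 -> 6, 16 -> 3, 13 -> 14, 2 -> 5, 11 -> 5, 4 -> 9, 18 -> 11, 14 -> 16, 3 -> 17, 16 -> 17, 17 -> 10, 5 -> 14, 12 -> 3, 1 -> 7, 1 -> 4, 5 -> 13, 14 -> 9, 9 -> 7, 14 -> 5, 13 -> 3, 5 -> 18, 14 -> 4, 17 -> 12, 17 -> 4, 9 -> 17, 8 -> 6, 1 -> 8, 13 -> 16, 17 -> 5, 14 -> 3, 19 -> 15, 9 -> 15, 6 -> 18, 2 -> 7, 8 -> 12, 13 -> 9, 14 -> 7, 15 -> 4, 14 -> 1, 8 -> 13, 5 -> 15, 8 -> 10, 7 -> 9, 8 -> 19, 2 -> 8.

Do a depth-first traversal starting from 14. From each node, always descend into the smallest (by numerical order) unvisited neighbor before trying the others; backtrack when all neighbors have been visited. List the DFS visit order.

14, 1, 4, 9, 7, 15, 17, 5, 13, 3, 6, 18, 11, 16, 10, 12, 8, 19, 2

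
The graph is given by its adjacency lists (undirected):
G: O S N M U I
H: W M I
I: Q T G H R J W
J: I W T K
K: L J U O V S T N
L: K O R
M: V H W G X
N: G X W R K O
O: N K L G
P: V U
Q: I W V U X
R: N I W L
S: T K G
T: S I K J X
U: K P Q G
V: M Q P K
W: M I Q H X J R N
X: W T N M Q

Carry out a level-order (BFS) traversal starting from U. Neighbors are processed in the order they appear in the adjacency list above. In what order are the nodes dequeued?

Visit U; enqueue K, P, Q, G → queue [K, P, Q, G]
Visit K; enqueue L, J, O, V, S, T, N → queue [P, Q, G, L, J, O, V, S, T, N]
Visit P → queue [Q, G, L, J, O, V, S, T, N]
Visit Q; enqueue I, W, X → queue [G, L, J, O, V, S, T, N, I, W, X]
Visit G; enqueue M → queue [L, J, O, V, S, T, N, I, W, X, M]
Visit L; enqueue R → queue [J, O, V, S, T, N, I, W, X, M, R]
Visit J → queue [O, V, S, T, N, I, W, X, M, R]
Visit O → queue [V, S, T, N, I, W, X, M, R]
Visit V → queue [S, T, N, I, W, X, M, R]
Visit S → queue [T, N, I, W, X, M, R]
Visit T → queue [N, I, W, X, M, R]
Visit N → queue [I, W, X, M, R]
Visit I; enqueue H → queue [W, X, M, R, H]
Visit W → queue [X, M, R, H]
Visit X → queue [M, R, H]
Visit M → queue [R, H]
Visit R → queue [H]
Visit H → queue []

U -> K -> P -> Q -> G -> L -> J -> O -> V -> S -> T -> N -> I -> W -> X -> M -> R -> H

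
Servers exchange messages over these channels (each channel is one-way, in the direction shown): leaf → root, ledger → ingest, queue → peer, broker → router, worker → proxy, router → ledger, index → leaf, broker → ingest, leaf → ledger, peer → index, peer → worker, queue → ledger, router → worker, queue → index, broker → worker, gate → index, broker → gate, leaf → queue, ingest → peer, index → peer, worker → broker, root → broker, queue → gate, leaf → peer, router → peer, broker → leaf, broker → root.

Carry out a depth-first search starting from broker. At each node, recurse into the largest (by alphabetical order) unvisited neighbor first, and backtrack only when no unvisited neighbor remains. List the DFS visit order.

Visit broker
broker → worker
worker → proxy
broker → router
router → peer
peer → index
index → leaf
leaf → root
leaf → queue
queue → ledger
ledger → ingest
queue → gate

broker, worker, proxy, router, peer, index, leaf, root, queue, ledger, ingest, gate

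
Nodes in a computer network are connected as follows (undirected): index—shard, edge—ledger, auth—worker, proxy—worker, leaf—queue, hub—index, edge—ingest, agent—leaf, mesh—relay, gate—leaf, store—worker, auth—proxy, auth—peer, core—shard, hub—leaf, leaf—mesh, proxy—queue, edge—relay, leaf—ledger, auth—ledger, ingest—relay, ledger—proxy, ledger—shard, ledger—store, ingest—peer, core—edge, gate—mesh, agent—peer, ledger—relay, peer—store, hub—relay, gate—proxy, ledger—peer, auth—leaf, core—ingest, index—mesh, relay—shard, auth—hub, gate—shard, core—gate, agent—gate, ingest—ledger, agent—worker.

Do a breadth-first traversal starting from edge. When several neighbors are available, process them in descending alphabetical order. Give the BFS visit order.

Visit edge; enqueue relay, ledger, ingest, core → queue [relay, ledger, ingest, core]
Visit relay; enqueue shard, mesh, hub → queue [ledger, ingest, core, shard, mesh, hub]
Visit ledger; enqueue store, proxy, peer, leaf, auth → queue [ingest, core, shard, mesh, hub, store, proxy, peer, leaf, auth]
Visit ingest → queue [core, shard, mesh, hub, store, proxy, peer, leaf, auth]
Visit core; enqueue gate → queue [shard, mesh, hub, store, proxy, peer, leaf, auth, gate]
Visit shard; enqueue index → queue [mesh, hub, store, proxy, peer, leaf, auth, gate, index]
Visit mesh → queue [hub, store, proxy, peer, leaf, auth, gate, index]
Visit hub → queue [store, proxy, peer, leaf, auth, gate, index]
Visit store; enqueue worker → queue [proxy, peer, leaf, auth, gate, index, worker]
Visit proxy; enqueue queue → queue [peer, leaf, auth, gate, index, worker, queue]
Visit peer; enqueue agent → queue [leaf, auth, gate, index, worker, queue, agent]
Visit leaf → queue [auth, gate, index, worker, queue, agent]
Visit auth → queue [gate, index, worker, queue, agent]
Visit gate → queue [index, worker, queue, agent]
Visit index → queue [worker, queue, agent]
Visit worker → queue [queue, agent]
Visit queue → queue [agent]
Visit agent → queue []

edge, relay, ledger, ingest, core, shard, mesh, hub, store, proxy, peer, leaf, auth, gate, index, worker, queue, agent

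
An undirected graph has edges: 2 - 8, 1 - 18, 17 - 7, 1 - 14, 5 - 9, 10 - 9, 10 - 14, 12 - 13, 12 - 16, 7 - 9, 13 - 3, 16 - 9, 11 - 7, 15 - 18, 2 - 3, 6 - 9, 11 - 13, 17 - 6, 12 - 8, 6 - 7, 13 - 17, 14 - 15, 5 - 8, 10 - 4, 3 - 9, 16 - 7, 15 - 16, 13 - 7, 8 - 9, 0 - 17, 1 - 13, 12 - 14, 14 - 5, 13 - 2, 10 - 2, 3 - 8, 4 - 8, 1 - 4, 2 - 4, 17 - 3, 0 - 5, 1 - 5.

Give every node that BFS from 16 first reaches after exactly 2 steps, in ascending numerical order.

Level 0: 16
Level 1: 7, 9, 12, 15
Level 2: 3, 5, 6, 8, 10, 11, 13, 14, 17, 18
Level 3: 0, 1, 2, 4

3, 5, 6, 8, 10, 11, 13, 14, 17, 18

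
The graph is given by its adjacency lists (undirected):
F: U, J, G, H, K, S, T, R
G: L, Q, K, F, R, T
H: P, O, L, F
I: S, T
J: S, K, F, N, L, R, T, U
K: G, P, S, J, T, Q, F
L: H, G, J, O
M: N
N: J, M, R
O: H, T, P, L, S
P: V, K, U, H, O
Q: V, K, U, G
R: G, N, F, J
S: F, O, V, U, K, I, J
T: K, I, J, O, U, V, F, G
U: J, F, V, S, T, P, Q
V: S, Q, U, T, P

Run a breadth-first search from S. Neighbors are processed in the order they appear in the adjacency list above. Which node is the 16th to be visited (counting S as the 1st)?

N

Visit S; enqueue F, O, V, U, K, I, J → queue [F, O, V, U, K, I, J]
Visit F; enqueue G, H, T, R → queue [O, V, U, K, I, J, G, H, T, R]
Visit O; enqueue P, L → queue [V, U, K, I, J, G, H, T, R, P, L]
Visit V; enqueue Q → queue [U, K, I, J, G, H, T, R, P, L, Q]
Visit U → queue [K, I, J, G, H, T, R, P, L, Q]
Visit K → queue [I, J, G, H, T, R, P, L, Q]
Visit I → queue [J, G, H, T, R, P, L, Q]
Visit J; enqueue N → queue [G, H, T, R, P, L, Q, N]
Visit G → queue [H, T, R, P, L, Q, N]
Visit H → queue [T, R, P, L, Q, N]
Visit T → queue [R, P, L, Q, N]
Visit R → queue [P, L, Q, N]
Visit P → queue [L, Q, N]
Visit L → queue [Q, N]
Visit Q → queue [N]
Visit N; enqueue M → queue [M]
Visit M → queue []

Visit order: S, F, O, V, U, K, I, J, G, H, T, R, P, L, Q, N, M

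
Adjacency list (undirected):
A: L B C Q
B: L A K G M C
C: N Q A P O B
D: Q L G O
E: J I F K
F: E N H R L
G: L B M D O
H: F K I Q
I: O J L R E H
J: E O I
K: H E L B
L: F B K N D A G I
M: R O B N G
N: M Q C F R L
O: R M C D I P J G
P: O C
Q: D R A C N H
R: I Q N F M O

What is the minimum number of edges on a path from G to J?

2

Level 0: G
Level 1: B, D, L, M, O
Level 2: A, C, F, I, J, K, N, P, Q, R
Level 3: E, H
J first appears at level 2.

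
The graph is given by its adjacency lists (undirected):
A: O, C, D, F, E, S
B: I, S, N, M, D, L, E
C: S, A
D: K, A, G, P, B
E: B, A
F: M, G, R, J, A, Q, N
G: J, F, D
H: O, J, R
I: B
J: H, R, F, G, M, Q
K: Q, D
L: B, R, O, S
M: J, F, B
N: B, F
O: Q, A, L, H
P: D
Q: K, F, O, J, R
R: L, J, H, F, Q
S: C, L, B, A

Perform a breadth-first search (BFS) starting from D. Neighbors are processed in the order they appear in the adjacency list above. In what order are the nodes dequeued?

D, K, A, G, P, B, Q, O, C, F, E, S, J, I, N, M, L, R, H

Visit D; enqueue K, A, G, P, B → queue [K, A, G, P, B]
Visit K; enqueue Q → queue [A, G, P, B, Q]
Visit A; enqueue O, C, F, E, S → queue [G, P, B, Q, O, C, F, E, S]
Visit G; enqueue J → queue [P, B, Q, O, C, F, E, S, J]
Visit P → queue [B, Q, O, C, F, E, S, J]
Visit B; enqueue I, N, M, L → queue [Q, O, C, F, E, S, J, I, N, M, L]
Visit Q; enqueue R → queue [O, C, F, E, S, J, I, N, M, L, R]
Visit O; enqueue H → queue [C, F, E, S, J, I, N, M, L, R, H]
Visit C → queue [F, E, S, J, I, N, M, L, R, H]
Visit F → queue [E, S, J, I, N, M, L, R, H]
Visit E → queue [S, J, I, N, M, L, R, H]
Visit S → queue [J, I, N, M, L, R, H]
Visit J → queue [I, N, M, L, R, H]
Visit I → queue [N, M, L, R, H]
Visit N → queue [M, L, R, H]
Visit M → queue [L, R, H]
Visit L → queue [R, H]
Visit R → queue [H]
Visit H → queue []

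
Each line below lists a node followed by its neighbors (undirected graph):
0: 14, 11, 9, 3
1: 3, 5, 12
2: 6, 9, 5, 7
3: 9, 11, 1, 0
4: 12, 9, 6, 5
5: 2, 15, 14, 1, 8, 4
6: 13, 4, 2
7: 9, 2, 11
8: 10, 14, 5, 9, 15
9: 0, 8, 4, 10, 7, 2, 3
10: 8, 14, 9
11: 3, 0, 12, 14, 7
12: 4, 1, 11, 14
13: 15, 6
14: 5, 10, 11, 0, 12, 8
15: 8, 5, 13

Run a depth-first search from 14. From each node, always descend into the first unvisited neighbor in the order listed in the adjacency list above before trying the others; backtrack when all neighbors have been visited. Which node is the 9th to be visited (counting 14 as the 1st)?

Visit 14
14 → 5
5 → 2
2 → 6
6 → 13
13 → 15
15 → 8
8 → 10
10 → 9
9 → 0
0 → 11
11 → 3
3 → 1
1 → 12
12 → 4
11 → 7

Visit order: 14, 5, 2, 6, 13, 15, 8, 10, 9, 0, 11, 3, 1, 12, 4, 7

9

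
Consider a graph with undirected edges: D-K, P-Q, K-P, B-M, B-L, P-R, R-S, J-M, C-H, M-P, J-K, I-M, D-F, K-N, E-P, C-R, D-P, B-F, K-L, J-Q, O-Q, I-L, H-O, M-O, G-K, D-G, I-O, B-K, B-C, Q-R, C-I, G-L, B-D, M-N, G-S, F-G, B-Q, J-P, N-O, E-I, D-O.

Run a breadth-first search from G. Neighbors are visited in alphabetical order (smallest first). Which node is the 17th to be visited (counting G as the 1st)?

Visit G; enqueue D, F, K, L, S → queue [D, F, K, L, S]
Visit D; enqueue B, O, P → queue [F, K, L, S, B, O, P]
Visit F → queue [K, L, S, B, O, P]
Visit K; enqueue J, N → queue [L, S, B, O, P, J, N]
Visit L; enqueue I → queue [S, B, O, P, J, N, I]
Visit S; enqueue R → queue [B, O, P, J, N, I, R]
Visit B; enqueue C, M, Q → queue [O, P, J, N, I, R, C, M, Q]
Visit O; enqueue H → queue [P, J, N, I, R, C, M, Q, H]
Visit P; enqueue E → queue [J, N, I, R, C, M, Q, H, E]
Visit J → queue [N, I, R, C, M, Q, H, E]
Visit N → queue [I, R, C, M, Q, H, E]
Visit I → queue [R, C, M, Q, H, E]
Visit R → queue [C, M, Q, H, E]
Visit C → queue [M, Q, H, E]
Visit M → queue [Q, H, E]
Visit Q → queue [H, E]
Visit H → queue [E]
Visit E → queue []

Visit order: G, D, F, K, L, S, B, O, P, J, N, I, R, C, M, Q, H, E

H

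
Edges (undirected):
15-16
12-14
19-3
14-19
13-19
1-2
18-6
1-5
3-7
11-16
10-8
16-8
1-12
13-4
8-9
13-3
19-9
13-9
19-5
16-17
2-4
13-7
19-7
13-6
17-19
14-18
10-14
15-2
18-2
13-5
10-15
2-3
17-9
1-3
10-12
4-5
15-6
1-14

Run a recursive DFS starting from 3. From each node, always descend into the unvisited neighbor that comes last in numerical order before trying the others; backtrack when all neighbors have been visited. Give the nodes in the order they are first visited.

3 -> 19 -> 17 -> 16 -> 15 -> 10 -> 14 -> 18 -> 6 -> 13 -> 9 -> 8 -> 7 -> 5 -> 4 -> 2 -> 1 -> 12 -> 11

Visit 3
3 → 19
19 → 17
17 → 16
16 → 15
15 → 10
10 → 14
14 → 18
18 → 6
6 → 13
13 → 9
9 → 8
13 → 7
13 → 5
5 → 4
4 → 2
2 → 1
1 → 12
16 → 11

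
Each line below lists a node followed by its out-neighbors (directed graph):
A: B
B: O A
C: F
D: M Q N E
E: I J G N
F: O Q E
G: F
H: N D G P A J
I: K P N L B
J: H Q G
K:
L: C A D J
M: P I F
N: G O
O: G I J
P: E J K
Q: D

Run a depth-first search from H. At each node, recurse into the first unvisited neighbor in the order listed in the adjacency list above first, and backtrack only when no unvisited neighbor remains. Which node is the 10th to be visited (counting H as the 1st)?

J

Visit H
H → N
N → G
G → F
F → O
O → I
I → K
I → P
P → E
E → J
J → Q
Q → D
D → M
I → L
L → C
L → A
A → B

Visit order: H, N, G, F, O, I, K, P, E, J, Q, D, M, L, C, A, B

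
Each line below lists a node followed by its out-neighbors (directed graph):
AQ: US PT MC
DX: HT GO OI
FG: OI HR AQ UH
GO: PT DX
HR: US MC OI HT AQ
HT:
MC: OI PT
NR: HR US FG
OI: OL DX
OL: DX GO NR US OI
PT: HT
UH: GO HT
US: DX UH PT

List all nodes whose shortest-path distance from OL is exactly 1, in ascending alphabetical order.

Level 0: OL
Level 1: DX, GO, NR, OI, US
Level 2: FG, HR, HT, PT, UH
Level 3: AQ, MC

DX, GO, NR, OI, US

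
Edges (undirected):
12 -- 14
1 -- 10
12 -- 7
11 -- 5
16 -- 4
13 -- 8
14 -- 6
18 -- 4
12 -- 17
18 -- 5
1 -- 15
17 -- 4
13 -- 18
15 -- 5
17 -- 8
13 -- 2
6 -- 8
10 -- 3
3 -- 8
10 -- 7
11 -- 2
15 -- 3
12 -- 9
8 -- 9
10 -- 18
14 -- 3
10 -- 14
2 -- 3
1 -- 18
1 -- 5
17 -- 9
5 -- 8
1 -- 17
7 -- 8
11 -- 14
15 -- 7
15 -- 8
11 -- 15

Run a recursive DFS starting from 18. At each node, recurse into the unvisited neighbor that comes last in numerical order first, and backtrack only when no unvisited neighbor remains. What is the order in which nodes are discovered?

Visit 18
18 → 13
13 → 8
8 → 17
17 → 12
12 → 14
14 → 11
11 → 15
15 → 7
7 → 10
10 → 3
3 → 2
10 → 1
1 → 5
14 → 6
12 → 9
17 → 4
4 → 16

18 13 8 17 12 14 11 15 7 10 3 2 1 5 6 9 4 16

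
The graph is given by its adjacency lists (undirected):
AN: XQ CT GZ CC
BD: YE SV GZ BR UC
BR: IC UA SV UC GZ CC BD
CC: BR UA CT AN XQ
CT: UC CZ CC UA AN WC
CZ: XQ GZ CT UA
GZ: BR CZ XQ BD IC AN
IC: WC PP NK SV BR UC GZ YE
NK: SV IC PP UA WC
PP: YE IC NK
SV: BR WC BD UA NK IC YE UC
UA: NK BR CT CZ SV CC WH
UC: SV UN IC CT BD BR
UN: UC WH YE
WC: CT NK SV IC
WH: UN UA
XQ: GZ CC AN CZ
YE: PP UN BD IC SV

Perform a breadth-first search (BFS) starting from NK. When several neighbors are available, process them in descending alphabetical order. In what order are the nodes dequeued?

Visit NK; enqueue WC, UA, SV, PP, IC → queue [WC, UA, SV, PP, IC]
Visit WC; enqueue CT → queue [UA, SV, PP, IC, CT]
Visit UA; enqueue WH, CZ, CC, BR → queue [SV, PP, IC, CT, WH, CZ, CC, BR]
Visit SV; enqueue YE, UC, BD → queue [PP, IC, CT, WH, CZ, CC, BR, YE, UC, BD]
Visit PP → queue [IC, CT, WH, CZ, CC, BR, YE, UC, BD]
Visit IC; enqueue GZ → queue [CT, WH, CZ, CC, BR, YE, UC, BD, GZ]
Visit CT; enqueue AN → queue [WH, CZ, CC, BR, YE, UC, BD, GZ, AN]
Visit WH; enqueue UN → queue [CZ, CC, BR, YE, UC, BD, GZ, AN, UN]
Visit CZ; enqueue XQ → queue [CC, BR, YE, UC, BD, GZ, AN, UN, XQ]
Visit CC → queue [BR, YE, UC, BD, GZ, AN, UN, XQ]
Visit BR → queue [YE, UC, BD, GZ, AN, UN, XQ]
Visit YE → queue [UC, BD, GZ, AN, UN, XQ]
Visit UC → queue [BD, GZ, AN, UN, XQ]
Visit BD → queue [GZ, AN, UN, XQ]
Visit GZ → queue [AN, UN, XQ]
Visit AN → queue [UN, XQ]
Visit UN → queue [XQ]
Visit XQ → queue []

NK, WC, UA, SV, PP, IC, CT, WH, CZ, CC, BR, YE, UC, BD, GZ, AN, UN, XQ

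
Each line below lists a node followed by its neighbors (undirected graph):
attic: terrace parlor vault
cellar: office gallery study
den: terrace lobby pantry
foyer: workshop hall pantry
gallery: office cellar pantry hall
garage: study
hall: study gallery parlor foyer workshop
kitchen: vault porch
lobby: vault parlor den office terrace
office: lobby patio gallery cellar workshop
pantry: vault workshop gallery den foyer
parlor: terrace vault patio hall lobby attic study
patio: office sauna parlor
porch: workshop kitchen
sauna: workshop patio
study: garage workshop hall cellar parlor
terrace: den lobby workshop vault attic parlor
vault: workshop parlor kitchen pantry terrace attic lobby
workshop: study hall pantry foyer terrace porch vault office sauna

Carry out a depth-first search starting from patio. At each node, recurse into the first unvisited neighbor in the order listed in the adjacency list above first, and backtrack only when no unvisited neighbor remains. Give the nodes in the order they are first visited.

Visit patio
patio → office
office → lobby
lobby → vault
vault → workshop
workshop → study
study → garage
study → hall
hall → gallery
gallery → cellar
gallery → pantry
pantry → den
den → terrace
terrace → attic
attic → parlor
pantry → foyer
workshop → porch
porch → kitchen
workshop → sauna

patio, office, lobby, vault, workshop, study, garage, hall, gallery, cellar, pantry, den, terrace, attic, parlor, foyer, porch, kitchen, sauna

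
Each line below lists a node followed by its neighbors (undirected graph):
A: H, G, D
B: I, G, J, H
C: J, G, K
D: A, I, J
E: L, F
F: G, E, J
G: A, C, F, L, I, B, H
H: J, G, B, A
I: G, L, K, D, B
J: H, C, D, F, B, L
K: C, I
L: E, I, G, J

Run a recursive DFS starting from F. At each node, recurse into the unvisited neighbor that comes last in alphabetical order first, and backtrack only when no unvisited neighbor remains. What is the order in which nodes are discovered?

Visit F
F → J
J → L
L → I
I → K
K → C
C → G
G → H
H → B
H → A
A → D
L → E

F, J, L, I, K, C, G, H, B, A, D, E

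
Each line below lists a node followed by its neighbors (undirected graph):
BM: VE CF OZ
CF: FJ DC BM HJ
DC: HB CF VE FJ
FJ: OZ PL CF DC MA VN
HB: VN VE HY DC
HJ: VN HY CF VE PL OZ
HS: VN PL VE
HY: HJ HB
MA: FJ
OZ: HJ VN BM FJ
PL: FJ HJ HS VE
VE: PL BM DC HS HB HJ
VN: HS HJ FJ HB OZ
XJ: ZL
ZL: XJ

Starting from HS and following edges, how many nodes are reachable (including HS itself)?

13

BFS from HS visits: HS, VN, PL, VE, HJ, FJ, HB, OZ, BM, DC, HY, CF, MA
Reachable nodes: 13 of 15 total.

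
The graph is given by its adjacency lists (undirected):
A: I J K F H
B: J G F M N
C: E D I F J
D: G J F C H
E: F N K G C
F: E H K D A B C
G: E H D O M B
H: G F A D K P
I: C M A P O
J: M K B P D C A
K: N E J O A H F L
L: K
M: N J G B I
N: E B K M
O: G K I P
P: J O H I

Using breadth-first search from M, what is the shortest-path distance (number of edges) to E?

2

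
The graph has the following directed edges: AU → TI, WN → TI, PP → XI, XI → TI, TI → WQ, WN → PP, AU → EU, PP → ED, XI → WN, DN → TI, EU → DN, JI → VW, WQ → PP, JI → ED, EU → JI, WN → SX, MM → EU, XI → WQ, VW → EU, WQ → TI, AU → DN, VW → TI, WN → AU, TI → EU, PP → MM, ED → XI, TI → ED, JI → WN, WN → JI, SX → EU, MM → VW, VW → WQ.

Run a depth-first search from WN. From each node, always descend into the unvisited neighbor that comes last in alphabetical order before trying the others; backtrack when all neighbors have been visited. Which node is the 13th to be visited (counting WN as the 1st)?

AU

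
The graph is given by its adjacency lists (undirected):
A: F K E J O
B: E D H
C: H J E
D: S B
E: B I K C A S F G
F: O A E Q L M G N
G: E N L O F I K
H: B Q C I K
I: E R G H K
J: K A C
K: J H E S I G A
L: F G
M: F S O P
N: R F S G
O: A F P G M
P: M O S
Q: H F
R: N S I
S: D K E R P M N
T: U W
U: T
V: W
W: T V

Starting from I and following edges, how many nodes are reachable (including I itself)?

19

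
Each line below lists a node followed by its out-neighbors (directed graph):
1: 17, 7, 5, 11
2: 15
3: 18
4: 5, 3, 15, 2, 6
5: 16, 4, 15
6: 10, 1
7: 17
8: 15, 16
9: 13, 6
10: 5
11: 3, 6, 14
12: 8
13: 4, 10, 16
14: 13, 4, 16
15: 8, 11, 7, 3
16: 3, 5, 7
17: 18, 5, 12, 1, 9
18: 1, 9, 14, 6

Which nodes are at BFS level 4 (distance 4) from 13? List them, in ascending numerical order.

9, 12, 14

Level 0: 13
Level 1: 4, 10, 16
Level 2: 2, 3, 5, 6, 7, 15
Level 3: 1, 8, 11, 17, 18
Level 4: 9, 12, 14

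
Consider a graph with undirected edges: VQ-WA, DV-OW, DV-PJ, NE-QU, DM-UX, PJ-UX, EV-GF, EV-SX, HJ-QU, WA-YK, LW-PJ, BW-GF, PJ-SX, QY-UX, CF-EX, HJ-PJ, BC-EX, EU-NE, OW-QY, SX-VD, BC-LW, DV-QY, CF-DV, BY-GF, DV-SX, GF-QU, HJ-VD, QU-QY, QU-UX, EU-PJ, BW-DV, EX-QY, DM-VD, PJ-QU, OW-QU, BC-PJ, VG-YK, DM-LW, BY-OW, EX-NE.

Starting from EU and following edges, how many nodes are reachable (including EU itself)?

20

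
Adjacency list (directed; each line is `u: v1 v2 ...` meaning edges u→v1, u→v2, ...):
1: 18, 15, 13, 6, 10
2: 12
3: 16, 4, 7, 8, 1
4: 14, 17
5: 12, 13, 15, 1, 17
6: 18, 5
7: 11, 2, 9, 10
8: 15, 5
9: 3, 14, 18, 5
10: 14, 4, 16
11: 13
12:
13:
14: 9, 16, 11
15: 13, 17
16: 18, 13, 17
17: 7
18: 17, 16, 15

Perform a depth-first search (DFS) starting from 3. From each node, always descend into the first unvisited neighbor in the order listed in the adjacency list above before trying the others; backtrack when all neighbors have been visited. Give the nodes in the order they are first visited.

Visit 3
3 → 16
16 → 18
18 → 17
17 → 7
7 → 11
11 → 13
7 → 2
2 → 12
7 → 9
9 → 14
9 → 5
5 → 15
5 → 1
1 → 6
1 → 10
10 → 4
3 → 8

3 → 16 → 18 → 17 → 7 → 11 → 13 → 2 → 12 → 9 → 14 → 5 → 15 → 1 → 6 → 10 → 4 → 8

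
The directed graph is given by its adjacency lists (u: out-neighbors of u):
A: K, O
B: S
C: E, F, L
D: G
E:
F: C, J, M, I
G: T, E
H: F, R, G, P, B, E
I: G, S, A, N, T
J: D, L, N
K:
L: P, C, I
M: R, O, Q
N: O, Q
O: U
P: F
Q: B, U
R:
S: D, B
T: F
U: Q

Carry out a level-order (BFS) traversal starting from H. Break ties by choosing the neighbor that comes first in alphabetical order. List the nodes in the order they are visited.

Visit H; enqueue B, E, F, G, P, R → queue [B, E, F, G, P, R]
Visit B; enqueue S → queue [E, F, G, P, R, S]
Visit E → queue [F, G, P, R, S]
Visit F; enqueue C, I, J, M → queue [G, P, R, S, C, I, J, M]
Visit G; enqueue T → queue [P, R, S, C, I, J, M, T]
Visit P → queue [R, S, C, I, J, M, T]
Visit R → queue [S, C, I, J, M, T]
Visit S; enqueue D → queue [C, I, J, M, T, D]
Visit C; enqueue L → queue [I, J, M, T, D, L]
Visit I; enqueue A, N → queue [J, M, T, D, L, A, N]
Visit J → queue [M, T, D, L, A, N]
Visit M; enqueue O, Q → queue [T, D, L, A, N, O, Q]
Visit T → queue [D, L, A, N, O, Q]
Visit D → queue [L, A, N, O, Q]
Visit L → queue [A, N, O, Q]
Visit A; enqueue K → queue [N, O, Q, K]
Visit N → queue [O, Q, K]
Visit O; enqueue U → queue [Q, K, U]
Visit Q → queue [K, U]
Visit K → queue [U]
Visit U → queue []

H B E F G P R S C I J M T D L A N O Q K U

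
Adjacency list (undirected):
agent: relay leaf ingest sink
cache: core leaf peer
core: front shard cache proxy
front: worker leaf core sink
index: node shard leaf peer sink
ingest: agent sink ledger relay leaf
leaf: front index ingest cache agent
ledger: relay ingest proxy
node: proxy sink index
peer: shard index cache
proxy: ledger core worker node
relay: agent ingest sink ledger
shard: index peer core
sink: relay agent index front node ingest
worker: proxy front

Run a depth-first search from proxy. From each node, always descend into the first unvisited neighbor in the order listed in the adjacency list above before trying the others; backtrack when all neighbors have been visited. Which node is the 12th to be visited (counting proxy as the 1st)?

sink

Visit proxy
proxy → ledger
ledger → relay
relay → agent
agent → leaf
leaf → front
front → worker
front → core
core → shard
shard → index
index → node
node → sink
sink → ingest
index → peer
peer → cache

Visit order: proxy, ledger, relay, agent, leaf, front, worker, core, shard, index, node, sink, ingest, peer, cache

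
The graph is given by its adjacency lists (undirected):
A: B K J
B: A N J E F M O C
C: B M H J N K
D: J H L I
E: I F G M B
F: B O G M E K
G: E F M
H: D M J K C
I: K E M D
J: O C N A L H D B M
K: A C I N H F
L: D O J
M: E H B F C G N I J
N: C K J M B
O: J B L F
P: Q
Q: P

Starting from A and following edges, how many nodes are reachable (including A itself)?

BFS from A visits: A, B, K, J, N, E, F, M, O, C, I, H, L, D, G
Reachable nodes: 15 of 17 total.

15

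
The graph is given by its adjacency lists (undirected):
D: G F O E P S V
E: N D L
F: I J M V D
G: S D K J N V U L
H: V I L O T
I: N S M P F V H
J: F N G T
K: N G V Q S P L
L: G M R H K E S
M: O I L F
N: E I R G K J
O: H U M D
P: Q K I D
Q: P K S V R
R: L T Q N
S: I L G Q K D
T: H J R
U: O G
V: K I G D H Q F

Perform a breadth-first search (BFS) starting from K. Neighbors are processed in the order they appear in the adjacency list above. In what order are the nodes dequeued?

Visit K; enqueue N, G, V, Q, S, P, L → queue [N, G, V, Q, S, P, L]
Visit N; enqueue E, I, R, J → queue [G, V, Q, S, P, L, E, I, R, J]
Visit G; enqueue D, U → queue [V, Q, S, P, L, E, I, R, J, D, U]
Visit V; enqueue H, F → queue [Q, S, P, L, E, I, R, J, D, U, H, F]
Visit Q → queue [S, P, L, E, I, R, J, D, U, H, F]
Visit S → queue [P, L, E, I, R, J, D, U, H, F]
Visit P → queue [L, E, I, R, J, D, U, H, F]
Visit L; enqueue M → queue [E, I, R, J, D, U, H, F, M]
Visit E → queue [I, R, J, D, U, H, F, M]
Visit I → queue [R, J, D, U, H, F, M]
Visit R; enqueue T → queue [J, D, U, H, F, M, T]
Visit J → queue [D, U, H, F, M, T]
Visit D; enqueue O → queue [U, H, F, M, T, O]
Visit U → queue [H, F, M, T, O]
Visit H → queue [F, M, T, O]
Visit F → queue [M, T, O]
Visit M → queue [T, O]
Visit T → queue [O]
Visit O → queue []

K -> N -> G -> V -> Q -> S -> P -> L -> E -> I -> R -> J -> D -> U -> H -> F -> M -> T -> O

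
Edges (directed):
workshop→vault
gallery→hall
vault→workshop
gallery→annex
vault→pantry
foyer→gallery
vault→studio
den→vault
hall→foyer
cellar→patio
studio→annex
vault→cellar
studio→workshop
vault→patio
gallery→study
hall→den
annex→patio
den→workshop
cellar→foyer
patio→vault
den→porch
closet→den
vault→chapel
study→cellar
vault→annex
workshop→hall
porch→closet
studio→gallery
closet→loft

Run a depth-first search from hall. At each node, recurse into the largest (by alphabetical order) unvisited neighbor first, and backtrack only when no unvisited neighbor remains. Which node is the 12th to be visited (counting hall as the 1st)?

Visit hall
hall → foyer
foyer → gallery
gallery → study
study → cellar
cellar → patio
patio → vault
vault → workshop
vault → studio
studio → annex
vault → pantry
vault → chapel
hall → den
den → porch
porch → closet
closet → loft

Visit order: hall, foyer, gallery, study, cellar, patio, vault, workshop, studio, annex, pantry, chapel, den, porch, closet, loft

chapel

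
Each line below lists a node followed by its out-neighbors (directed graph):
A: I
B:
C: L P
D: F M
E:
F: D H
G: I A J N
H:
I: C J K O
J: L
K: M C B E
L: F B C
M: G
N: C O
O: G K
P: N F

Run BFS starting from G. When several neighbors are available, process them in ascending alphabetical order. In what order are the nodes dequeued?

G A I J N C K O L P B E M F D H

Visit G; enqueue A, I, J, N → queue [A, I, J, N]
Visit A → queue [I, J, N]
Visit I; enqueue C, K, O → queue [J, N, C, K, O]
Visit J; enqueue L → queue [N, C, K, O, L]
Visit N → queue [C, K, O, L]
Visit C; enqueue P → queue [K, O, L, P]
Visit K; enqueue B, E, M → queue [O, L, P, B, E, M]
Visit O → queue [L, P, B, E, M]
Visit L; enqueue F → queue [P, B, E, M, F]
Visit P → queue [B, E, M, F]
Visit B → queue [E, M, F]
Visit E → queue [M, F]
Visit M → queue [F]
Visit F; enqueue D, H → queue [D, H]
Visit D → queue [H]
Visit H → queue []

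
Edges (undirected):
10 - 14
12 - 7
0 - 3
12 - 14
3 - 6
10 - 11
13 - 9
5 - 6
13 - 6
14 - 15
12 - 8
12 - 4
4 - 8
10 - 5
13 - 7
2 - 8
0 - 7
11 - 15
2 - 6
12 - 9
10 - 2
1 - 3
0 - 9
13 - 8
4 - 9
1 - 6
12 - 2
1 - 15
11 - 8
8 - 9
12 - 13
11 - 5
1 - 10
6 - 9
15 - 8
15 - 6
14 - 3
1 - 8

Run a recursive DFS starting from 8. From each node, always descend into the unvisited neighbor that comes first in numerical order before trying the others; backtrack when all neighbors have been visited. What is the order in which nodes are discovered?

8, 1, 3, 0, 7, 12, 2, 6, 5, 10, 11, 15, 14, 9, 4, 13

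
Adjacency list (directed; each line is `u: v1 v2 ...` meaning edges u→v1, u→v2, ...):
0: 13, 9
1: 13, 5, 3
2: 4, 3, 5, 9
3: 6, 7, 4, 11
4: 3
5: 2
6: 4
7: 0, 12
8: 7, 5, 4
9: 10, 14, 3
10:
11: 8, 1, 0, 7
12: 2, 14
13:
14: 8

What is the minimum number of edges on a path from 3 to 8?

Level 0: 3
Level 1: 4, 6, 7, 11
Level 2: 0, 1, 8, 12
Level 3: 2, 5, 9, 13, 14
Level 4: 10
8 first appears at level 2.

2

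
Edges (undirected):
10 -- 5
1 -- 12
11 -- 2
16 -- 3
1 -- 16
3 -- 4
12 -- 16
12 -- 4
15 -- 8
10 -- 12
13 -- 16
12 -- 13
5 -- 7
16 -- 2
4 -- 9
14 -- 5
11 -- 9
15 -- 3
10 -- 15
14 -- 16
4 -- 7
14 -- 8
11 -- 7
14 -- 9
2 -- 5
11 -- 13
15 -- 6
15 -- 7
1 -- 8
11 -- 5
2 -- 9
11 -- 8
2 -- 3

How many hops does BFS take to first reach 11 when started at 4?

2

Level 0: 4
Level 1: 3, 7, 9, 12
Level 2: 1, 2, 5, 10, 11, 13, 14, 15, 16
Level 3: 6, 8
11 first appears at level 2.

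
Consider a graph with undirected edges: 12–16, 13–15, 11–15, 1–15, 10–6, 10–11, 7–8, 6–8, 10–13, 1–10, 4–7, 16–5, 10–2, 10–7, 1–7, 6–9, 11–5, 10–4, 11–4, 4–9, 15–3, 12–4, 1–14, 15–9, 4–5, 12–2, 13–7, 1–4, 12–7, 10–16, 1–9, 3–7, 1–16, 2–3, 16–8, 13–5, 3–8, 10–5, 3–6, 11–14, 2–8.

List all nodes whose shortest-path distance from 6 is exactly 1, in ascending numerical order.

Level 0: 6
Level 1: 3, 8, 9, 10
Level 2: 1, 2, 4, 5, 7, 11, 13, 15, 16
Level 3: 12, 14

3, 8, 9, 10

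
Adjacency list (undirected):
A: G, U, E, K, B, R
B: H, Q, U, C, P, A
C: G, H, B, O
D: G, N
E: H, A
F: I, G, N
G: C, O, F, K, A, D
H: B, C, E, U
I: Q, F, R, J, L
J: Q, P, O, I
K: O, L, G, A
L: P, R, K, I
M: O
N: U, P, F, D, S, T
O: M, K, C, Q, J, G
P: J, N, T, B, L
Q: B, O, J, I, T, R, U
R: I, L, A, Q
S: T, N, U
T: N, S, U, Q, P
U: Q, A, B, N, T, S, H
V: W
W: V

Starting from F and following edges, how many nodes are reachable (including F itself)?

BFS from F visits: F, G, I, N, A, C, D, K, O, J, L, Q, R, P, S, T, U, B, E, H, M
Reachable nodes: 21 of 23 total.

21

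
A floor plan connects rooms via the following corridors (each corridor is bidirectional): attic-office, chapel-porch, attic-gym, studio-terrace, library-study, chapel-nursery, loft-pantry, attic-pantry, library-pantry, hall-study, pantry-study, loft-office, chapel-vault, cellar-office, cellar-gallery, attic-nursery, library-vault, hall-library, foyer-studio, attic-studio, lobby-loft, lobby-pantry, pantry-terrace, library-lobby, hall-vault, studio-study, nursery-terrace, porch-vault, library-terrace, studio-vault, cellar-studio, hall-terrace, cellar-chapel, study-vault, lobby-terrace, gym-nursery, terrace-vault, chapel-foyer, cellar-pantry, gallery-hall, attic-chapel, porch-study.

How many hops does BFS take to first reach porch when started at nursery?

2

Level 0: nursery
Level 1: attic, chapel, gym, terrace
Level 2: cellar, foyer, hall, library, lobby, office, pantry, porch, studio, vault
Level 3: gallery, loft, study
porch first appears at level 2.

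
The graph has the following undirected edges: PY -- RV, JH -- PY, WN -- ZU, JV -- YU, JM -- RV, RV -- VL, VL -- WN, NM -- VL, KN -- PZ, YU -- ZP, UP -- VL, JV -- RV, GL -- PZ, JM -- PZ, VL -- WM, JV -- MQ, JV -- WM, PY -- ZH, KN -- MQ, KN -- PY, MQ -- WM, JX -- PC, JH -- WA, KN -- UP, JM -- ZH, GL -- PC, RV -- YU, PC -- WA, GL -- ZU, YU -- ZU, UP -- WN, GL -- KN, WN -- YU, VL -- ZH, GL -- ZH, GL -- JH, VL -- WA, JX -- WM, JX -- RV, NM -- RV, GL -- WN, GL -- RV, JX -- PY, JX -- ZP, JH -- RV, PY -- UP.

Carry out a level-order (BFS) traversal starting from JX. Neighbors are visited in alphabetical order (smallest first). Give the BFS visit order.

Visit JX; enqueue PC, PY, RV, WM, ZP → queue [PC, PY, RV, WM, ZP]
Visit PC; enqueue GL, WA → queue [PY, RV, WM, ZP, GL, WA]
Visit PY; enqueue JH, KN, UP, ZH → queue [RV, WM, ZP, GL, WA, JH, KN, UP, ZH]
Visit RV; enqueue JM, JV, NM, VL, YU → queue [WM, ZP, GL, WA, JH, KN, UP, ZH, JM, JV, NM, VL, YU]
Visit WM; enqueue MQ → queue [ZP, GL, WA, JH, KN, UP, ZH, JM, JV, NM, VL, YU, MQ]
Visit ZP → queue [GL, WA, JH, KN, UP, ZH, JM, JV, NM, VL, YU, MQ]
Visit GL; enqueue PZ, WN, ZU → queue [WA, JH, KN, UP, ZH, JM, JV, NM, VL, YU, MQ, PZ, WN, ZU]
Visit WA → queue [JH, KN, UP, ZH, JM, JV, NM, VL, YU, MQ, PZ, WN, ZU]
Visit JH → queue [KN, UP, ZH, JM, JV, NM, VL, YU, MQ, PZ, WN, ZU]
Visit KN → queue [UP, ZH, JM, JV, NM, VL, YU, MQ, PZ, WN, ZU]
Visit UP → queue [ZH, JM, JV, NM, VL, YU, MQ, PZ, WN, ZU]
Visit ZH → queue [JM, JV, NM, VL, YU, MQ, PZ, WN, ZU]
Visit JM → queue [JV, NM, VL, YU, MQ, PZ, WN, ZU]
Visit JV → queue [NM, VL, YU, MQ, PZ, WN, ZU]
Visit NM → queue [VL, YU, MQ, PZ, WN, ZU]
Visit VL → queue [YU, MQ, PZ, WN, ZU]
Visit YU → queue [MQ, PZ, WN, ZU]
Visit MQ → queue [PZ, WN, ZU]
Visit PZ → queue [WN, ZU]
Visit WN → queue [ZU]
Visit ZU → queue []

JX PC PY RV WM ZP GL WA JH KN UP ZH JM JV NM VL YU MQ PZ WN ZU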